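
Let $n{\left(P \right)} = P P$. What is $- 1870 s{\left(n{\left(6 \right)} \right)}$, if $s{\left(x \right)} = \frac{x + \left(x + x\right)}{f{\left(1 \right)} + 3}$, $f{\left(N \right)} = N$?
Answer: $-50490$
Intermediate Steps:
$n{\left(P \right)} = P^{2}$
$s{\left(x \right)} = \frac{3 x}{4}$ ($s{\left(x \right)} = \frac{x + \left(x + x\right)}{1 + 3} = \frac{x + 2 x}{4} = 3 x \frac{1}{4} = \frac{3 x}{4}$)
$- 1870 s{\left(n{\left(6 \right)} \right)} = - 1870 \frac{3 \cdot 6^{2}}{4} = - 1870 \cdot \frac{3}{4} \cdot 36 = \left(-1870\right) 27 = -50490$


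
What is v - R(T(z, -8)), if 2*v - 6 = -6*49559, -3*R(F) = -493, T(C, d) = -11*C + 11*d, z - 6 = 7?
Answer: -446515/3 ≈ -1.4884e+5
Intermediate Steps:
z = 13 (z = 6 + 7 = 13)
R(F) = 493/3 (R(F) = -1/3*(-493) = 493/3)
v = -148674 (v = 3 + (-6*49559)/2 = 3 + (1/2)*(-297354) = 3 - 148677 = -148674)
v - R(T(z, -8)) = -148674 - 1*493/3 = -148674 - 493/3 = -446515/3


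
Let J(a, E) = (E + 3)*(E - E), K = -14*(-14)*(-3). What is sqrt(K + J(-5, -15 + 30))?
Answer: 14*I*sqrt(3) ≈ 24.249*I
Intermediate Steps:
K = -588 (K = 196*(-3) = -588)
J(a, E) = 0 (J(a, E) = (3 + E)*0 = 0)
sqrt(K + J(-5, -15 + 30)) = sqrt(-588 + 0) = sqrt(-588) = 14*I*sqrt(3)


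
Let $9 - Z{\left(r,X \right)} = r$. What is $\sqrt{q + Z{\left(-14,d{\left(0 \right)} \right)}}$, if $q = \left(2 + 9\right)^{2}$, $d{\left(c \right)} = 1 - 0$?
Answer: $12$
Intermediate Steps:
$d{\left(c \right)} = 1$ ($d{\left(c \right)} = 1 + 0 = 1$)
$Z{\left(r,X \right)} = 9 - r$
$q = 121$ ($q = 11^{2} = 121$)
$\sqrt{q + Z{\left(-14,d{\left(0 \right)} \right)}} = \sqrt{121 + \left(9 - -14\right)} = \sqrt{121 + \left(9 + 14\right)} = \sqrt{121 + 23} = \sqrt{144} = 12$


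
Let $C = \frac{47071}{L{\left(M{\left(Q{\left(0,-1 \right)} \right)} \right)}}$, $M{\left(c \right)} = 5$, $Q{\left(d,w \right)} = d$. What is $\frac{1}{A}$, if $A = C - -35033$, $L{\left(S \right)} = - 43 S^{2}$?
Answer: $\frac{1075}{37613404} \approx 2.858 \cdot 10^{-5}$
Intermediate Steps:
$C = - \frac{47071}{1075}$ ($C = \frac{47071}{\left(-43\right) 5^{2}} = \frac{47071}{\left(-43\right) 25} = \frac{47071}{-1075} = 47071 \left(- \frac{1}{1075}\right) = - \frac{47071}{1075} \approx -43.787$)
$A = \frac{37613404}{1075}$ ($A = - \frac{47071}{1075} - -35033 = - \frac{47071}{1075} + 35033 = \frac{37613404}{1075} \approx 34989.0$)
$\frac{1}{A} = \frac{1}{\frac{37613404}{1075}} = \frac{1075}{37613404}$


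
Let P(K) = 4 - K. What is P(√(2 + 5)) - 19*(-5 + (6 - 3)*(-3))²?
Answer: -3720 - √7 ≈ -3722.6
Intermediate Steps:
P(√(2 + 5)) - 19*(-5 + (6 - 3)*(-3))² = (4 - √(2 + 5)) - 19*(-5 + (6 - 3)*(-3))² = (4 - √7) - 19*(-5 + 3*(-3))² = (4 - √7) - 19*(-5 - 9)² = (4 - √7) - 19*(-14)² = (4 - √7) - 19*196 = (4 - √7) - 3724 = -3720 - √7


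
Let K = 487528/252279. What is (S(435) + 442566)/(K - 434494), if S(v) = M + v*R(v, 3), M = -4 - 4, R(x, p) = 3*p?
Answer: -112635761967/109613224298 ≈ -1.0276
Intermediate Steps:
M = -8
S(v) = -8 + 9*v (S(v) = -8 + v*(3*3) = -8 + v*9 = -8 + 9*v)
K = 487528/252279 (K = 487528*(1/252279) = 487528/252279 ≈ 1.9325)
(S(435) + 442566)/(K - 434494) = ((-8 + 9*435) + 442566)/(487528/252279 - 434494) = ((-8 + 3915) + 442566)/(-109613224298/252279) = (3907 + 442566)*(-252279/109613224298) = 446473*(-252279/109613224298) = -112635761967/109613224298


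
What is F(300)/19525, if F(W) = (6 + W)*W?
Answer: 3672/781 ≈ 4.7017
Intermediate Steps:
F(W) = W*(6 + W)
F(300)/19525 = (300*(6 + 300))/19525 = (300*306)*(1/19525) = 91800*(1/19525) = 3672/781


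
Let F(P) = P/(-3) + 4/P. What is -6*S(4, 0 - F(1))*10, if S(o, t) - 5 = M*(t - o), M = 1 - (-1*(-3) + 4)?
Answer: -3060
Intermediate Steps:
M = -6 (M = 1 - (3 + 4) = 1 - 1*7 = 1 - 7 = -6)
F(P) = 4/P - P/3 (F(P) = P*(-⅓) + 4/P = -P/3 + 4/P = 4/P - P/3)
S(o, t) = 5 - 6*t + 6*o (S(o, t) = 5 - 6*(t - o) = 5 + (-6*t + 6*o) = 5 - 6*t + 6*o)
-6*S(4, 0 - F(1))*10 = -6*(5 - 6*(0 - (4/1 - ⅓*1)) + 6*4)*10 = -6*(5 - 6*(0 - (4*1 - ⅓)) + 24)*10 = -6*(5 - 6*(0 - (4 - ⅓)) + 24)*10 = -6*(5 - 6*(0 - 1*11/3) + 24)*10 = -6*(5 - 6*(0 - 11/3) + 24)*10 = -6*(5 - 6*(-11/3) + 24)*10 = -6*(5 + 22 + 24)*10 = -6*51*10 = -306*10 = -3060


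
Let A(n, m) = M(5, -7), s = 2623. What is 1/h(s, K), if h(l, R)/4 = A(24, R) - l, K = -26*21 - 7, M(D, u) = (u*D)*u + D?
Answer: -1/9492 ≈ -0.00010535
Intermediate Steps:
M(D, u) = D + D*u**2 (M(D, u) = (D*u)*u + D = D*u**2 + D = D + D*u**2)
K = -553 (K = -546 - 7 = -553)
A(n, m) = 250 (A(n, m) = 5*(1 + (-7)**2) = 5*(1 + 49) = 5*50 = 250)
h(l, R) = 1000 - 4*l (h(l, R) = 4*(250 - l) = 1000 - 4*l)
1/h(s, K) = 1/(1000 - 4*2623) = 1/(1000 - 10492) = 1/(-9492) = -1/9492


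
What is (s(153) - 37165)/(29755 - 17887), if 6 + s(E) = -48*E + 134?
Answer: -44381/11868 ≈ -3.7396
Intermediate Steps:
s(E) = 128 - 48*E (s(E) = -6 + (-48*E + 134) = -6 + (134 - 48*E) = 128 - 48*E)
(s(153) - 37165)/(29755 - 17887) = ((128 - 48*153) - 37165)/(29755 - 17887) = ((128 - 7344) - 37165)/11868 = (-7216 - 37165)*(1/11868) = -44381*1/11868 = -44381/11868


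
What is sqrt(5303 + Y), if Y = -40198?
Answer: I*sqrt(34895) ≈ 186.8*I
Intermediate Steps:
sqrt(5303 + Y) = sqrt(5303 - 40198) = sqrt(-34895) = I*sqrt(34895)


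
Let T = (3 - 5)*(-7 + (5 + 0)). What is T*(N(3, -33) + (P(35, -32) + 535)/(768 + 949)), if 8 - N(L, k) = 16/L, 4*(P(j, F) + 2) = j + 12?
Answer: 61481/5151 ≈ 11.936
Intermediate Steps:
P(j, F) = 1 + j/4 (P(j, F) = -2 + (j + 12)/4 = -2 + (12 + j)/4 = -2 + (3 + j/4) = 1 + j/4)
T = 4 (T = -2*(-7 + 5) = -2*(-2) = 4)
N(L, k) = 8 - 16/L
T*(N(3, -33) + (P(35, -32) + 535)/(768 + 949)) = 4*((8 - 16/3) + ((1 + (¼)*35) + 535)/(768 + 949)) = 4*((8 - 16*⅓) + ((1 + 35/4) + 535)/1717) = 4*((8 - 16/3) + (39/4 + 535)*(1/1717)) = 4*(8/3 + (2179/4)*(1/1717)) = 4*(8/3 + 2179/6868) = 4*(61481/20604) = 61481/5151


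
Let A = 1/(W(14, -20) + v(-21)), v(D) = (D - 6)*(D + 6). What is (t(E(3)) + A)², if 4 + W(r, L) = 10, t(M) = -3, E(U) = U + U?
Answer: 1517824/168921 ≈ 8.9854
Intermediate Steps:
E(U) = 2*U
W(r, L) = 6 (W(r, L) = -4 + 10 = 6)
v(D) = (-6 + D)*(6 + D)
A = 1/411 (A = 1/(6 + (-36 + (-21)²)) = 1/(6 + (-36 + 441)) = 1/(6 + 405) = 1/411 ≈ 0.0024331)
(t(E(3)) + A)² = (-3 + 1/411)² = (-1232/411)² = 1517824/168921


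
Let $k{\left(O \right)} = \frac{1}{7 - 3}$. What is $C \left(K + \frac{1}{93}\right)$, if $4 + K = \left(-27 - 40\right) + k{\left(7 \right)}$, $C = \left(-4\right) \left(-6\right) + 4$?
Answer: $- \frac{184205}{93} \approx -1980.7$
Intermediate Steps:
$k{\left(O \right)} = \frac{1}{4}$
$C = 28$ ($C = 24 + 4 = 28$)
$K = - \frac{283}{4}$ ($K = -4 + \left(\left(-27 - 40\right) + \frac{1}{4}\right) = -4 + \left(-67 + \frac{1}{4}\right) = -4 - \frac{267}{4} = - \frac{283}{4} \approx -70.75$)
$C \left(K + \frac{1}{93}\right) = 28 \left(- \frac{283}{4} + \frac{1}{93}\right) = 28 \left(- \frac{26315}{372}\right) = - \frac{184205}{93}$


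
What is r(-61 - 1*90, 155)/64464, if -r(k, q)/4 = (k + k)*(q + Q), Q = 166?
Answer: 16157/2686 ≈ 6.0153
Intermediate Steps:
r(k, q) = -8*k*(166 + q) (r(k, q) = -4*(k + k)*(q + 166) = -4*2*k*(166 + q) = -8*k*(166 + q))
r(-61 - 1*90, 155)/64464 = -8*(-61 - 1*90)*(166 + 155)/64464 = -8*(-61 - 90)*321*(1/64464) = -8*(-151)*321*(1/64464) = 387768*(1/64464) = 16157/2686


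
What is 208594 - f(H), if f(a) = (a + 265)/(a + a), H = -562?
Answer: 234459359/1124 ≈ 2.0859e+5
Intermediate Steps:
f(a) = (265 + a)/(2*a) (f(a) = (265 + a)/((2*a)) = (265 + a)*(1/(2*a)) = (265 + a)/(2*a))
208594 - f(H) = 208594 - (265 - 562)/(2*(-562)) = 208594 - (-1)*(-297)/(2*562) = 208594 - 1*297/1124 = 208594 - 297/1124 = 234459359/1124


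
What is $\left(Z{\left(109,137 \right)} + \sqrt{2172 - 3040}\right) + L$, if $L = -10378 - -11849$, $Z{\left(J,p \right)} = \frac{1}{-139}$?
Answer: $\frac{204468}{139} + 2 i \sqrt{217} \approx 1471.0 + 29.462 i$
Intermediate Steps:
$Z{\left(J,p \right)} = - \frac{1}{139}$
$L = 1471$ ($L = -10378 + 11849 = 1471$)
$\left(Z{\left(109,137 \right)} + \sqrt{2172 - 3040}\right) + L = \left(- \frac{1}{139} + \sqrt{2172 - 3040}\right) + 1471 = \left(- \frac{1}{139} + \sqrt{-868}\right) + 1471 = \left(- \frac{1}{139} + 2 i \sqrt{217}\right) + 1471 = \frac{204468}{139} + 2 i \sqrt{217}$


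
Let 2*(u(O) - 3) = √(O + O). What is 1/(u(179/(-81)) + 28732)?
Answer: 4655070/133763436629 - 9*I*√358/133763436629 ≈ 3.4801e-5 - 1.2731e-9*I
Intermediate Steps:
u(O) = 3 + √2*√O/2 (u(O) = 3 + √(O + O)/2 = 3 + √(2*O)/2 = 3 + (√2*√O)/2 = 3 + √2*√O/2)
1/(u(179/(-81)) + 28732) = 1/((3 + √2*√(179/(-81))/2) + 28732) = 1/((3 + √2*√(179*(-1/81))/2) + 28732) = 1/((3 + √2*√(-179/81)/2) + 28732) = 1/((3 + √2*(I*√179/9)/2) + 28732) = 1/((3 + I*√358/18) + 28732) = 1/(28735 + I*√358/18)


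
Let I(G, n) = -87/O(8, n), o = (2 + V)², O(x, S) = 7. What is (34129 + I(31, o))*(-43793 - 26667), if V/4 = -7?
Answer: -16826975360/7 ≈ -2.4039e+9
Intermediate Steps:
V = -28 (V = 4*(-7) = -28)
o = 676 (o = (2 - 28)² = (-26)² = 676)
I(G, n) = -87/7
(34129 + I(31, o))*(-43793 - 26667) = (34129 - 87/7)*(-43793 - 26667) = (238816/7)*(-70460) = -16826975360/7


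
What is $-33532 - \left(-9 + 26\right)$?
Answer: $-33549$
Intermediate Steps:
$-33532 - \left(-9 + 26\right) = -33532 - 17 = -33549$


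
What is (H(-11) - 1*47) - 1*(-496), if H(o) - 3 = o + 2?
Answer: 443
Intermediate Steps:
H(o) = 5 + o (H(o) = 3 + (o + 2) = 3 + (2 + o) = 5 + o)
(H(-11) - 1*47) - 1*(-496) = ((5 - 11) - 1*47) - 1*(-496) = (-6 - 47) + 496 = -53 + 496 = 443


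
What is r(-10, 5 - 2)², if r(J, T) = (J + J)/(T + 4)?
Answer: 400/49 ≈ 8.1633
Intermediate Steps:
r(J, T) = 2*J/(4 + T) (r(J, T) = (2*J)/(4 + T) = 2*J/(4 + T))
r(-10, 5 - 2)² = (2*(-10)/(4 + (5 - 2)))² = (2*(-10)/(4 + 3))² = (2*(-10)/7)² = (2*(-10)*(⅐))² = (-20/7)² = 400/49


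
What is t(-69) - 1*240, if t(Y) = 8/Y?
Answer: -16568/69 ≈ -240.12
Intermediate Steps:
t(-69) - 1*240 = 8/(-69) - 1*240 = 8*(-1/69) - 240 = -8/69 - 240 = -16568/69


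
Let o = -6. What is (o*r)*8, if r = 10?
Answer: -480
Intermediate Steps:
(o*r)*8 = -6*10*8 = -60*8 = -480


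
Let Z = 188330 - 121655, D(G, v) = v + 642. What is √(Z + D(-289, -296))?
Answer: √67021 ≈ 258.88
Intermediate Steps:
D(G, v) = 642 + v
Z = 66675
√(Z + D(-289, -296)) = √(66675 + (642 - 296)) = √(66675 + 346) = √67021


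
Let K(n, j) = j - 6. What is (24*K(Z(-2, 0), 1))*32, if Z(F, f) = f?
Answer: -3840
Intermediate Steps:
K(n, j) = -6 + j
(24*K(Z(-2, 0), 1))*32 = (24*(-6 + 1))*32 = (24*(-5))*32 = -120*32 = -3840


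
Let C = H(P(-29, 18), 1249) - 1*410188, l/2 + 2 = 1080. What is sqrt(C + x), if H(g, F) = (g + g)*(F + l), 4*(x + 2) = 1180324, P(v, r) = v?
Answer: I*sqrt(312599) ≈ 559.11*I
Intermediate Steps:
l = 2156 (l = -4 + 2*1080 = -4 + 2160 = 2156)
x = 295079 (x = -2 + (1/4)*1180324 = -2 + 295081 = 295079)
H(g, F) = 2*g*(2156 + F) (H(g, F) = (g + g)*(F + 2156) = (2*g)*(2156 + F) = 2*g*(2156 + F))
C = -607678 (C = 2*(-29)*(2156 + 1249) - 1*410188 = 2*(-29)*3405 - 410188 = -197490 - 410188 = -607678)
sqrt(C + x) = sqrt(-607678 + 295079) = sqrt(-312599) = I*sqrt(312599)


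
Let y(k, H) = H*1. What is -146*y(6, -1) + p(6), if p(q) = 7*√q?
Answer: 146 + 7*√6 ≈ 163.15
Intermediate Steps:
y(k, H) = H
-146*y(6, -1) + p(6) = -146*(-1) + 7*√6 = 146 + 7*√6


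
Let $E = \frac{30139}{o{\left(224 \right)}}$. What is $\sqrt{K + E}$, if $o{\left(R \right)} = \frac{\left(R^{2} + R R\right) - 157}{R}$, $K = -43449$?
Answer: $\frac{i \sqrt{435509733076705}}{100195} \approx 208.28 i$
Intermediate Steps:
$o{\left(R \right)} = \frac{-157 + 2 R^{2}}{R}$ ($o{\left(R \right)} = \frac{\left(R^{2} + R^{2}\right) - 157}{R} = \frac{2 R^{2} - 157}{R} = \frac{-157 + 2 R^{2}}{R}$)
$E = \frac{6751136}{100195}$ ($E = \frac{30139}{- \frac{157}{224} + 2 \cdot 224} = \frac{30139}{\left(-157\right) \frac{1}{224} + 448} = \frac{30139}{- \frac{157}{224} + 448} = \frac{30139}{\frac{100195}{224}} = 30139 \cdot \frac{224}{100195} = \frac{6751136}{100195} \approx 67.38$)
$\sqrt{K + E} = \sqrt{-43449 + \frac{6751136}{100195}} = \sqrt{- \frac{4346621419}{100195}} = \frac{i \sqrt{435509733076705}}{100195}$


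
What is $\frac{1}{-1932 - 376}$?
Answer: $- \frac{1}{2308} \approx -0.00043328$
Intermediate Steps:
$\frac{1}{-1932 - 376} = \frac{1}{-2308} = - \frac{1}{2308}$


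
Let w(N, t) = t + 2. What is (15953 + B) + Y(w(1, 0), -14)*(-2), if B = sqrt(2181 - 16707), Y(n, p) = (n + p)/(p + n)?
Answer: 15951 + 3*I*sqrt(1614) ≈ 15951.0 + 120.52*I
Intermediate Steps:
w(N, t) = 2 + t
Y(n, p) = 1 (Y(n, p) = (n + p)/(n + p) = 1)
B = 3*I*sqrt(1614) (B = sqrt(-14526) = 3*I*sqrt(1614) ≈ 120.52*I)
(15953 + B) + Y(w(1, 0), -14)*(-2) = (15953 + 3*I*sqrt(1614)) + 1*(-2) = (15953 + 3*I*sqrt(1614)) - 2 = 15951 + 3*I*sqrt(1614)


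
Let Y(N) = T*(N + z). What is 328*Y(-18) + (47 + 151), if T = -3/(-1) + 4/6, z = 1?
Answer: -60742/3 ≈ -20247.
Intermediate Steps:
T = 11/3 (T = -3*(-1) + 4*(⅙) = 3 + ⅔ = 11/3 ≈ 3.6667)
Y(N) = 11/3 + 11*N/3 (Y(N) = 11*(N + 1)/3 = 11*(1 + N)/3 = 11/3 + 11*N/3)
328*Y(-18) + (47 + 151) = 328*(11/3 + (11/3)*(-18)) + (47 + 151) = 328*(11/3 - 66) + 198 = 328*(-187/3) + 198 = -61336/3 + 198 = -60742/3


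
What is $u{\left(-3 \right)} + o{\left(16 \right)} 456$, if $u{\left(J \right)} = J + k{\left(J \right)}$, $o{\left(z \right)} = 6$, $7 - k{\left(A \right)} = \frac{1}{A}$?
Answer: $\frac{8221}{3} \approx 2740.3$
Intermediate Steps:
$k{\left(A \right)} = 7 - \frac{1}{A}$
$u{\left(J \right)} = 7 + J - \frac{1}{J}$ ($u{\left(J \right)} = J + \left(7 - \frac{1}{J}\right) = 7 + J - \frac{1}{J}$)
$u{\left(-3 \right)} + o{\left(16 \right)} 456 = \left(7 - 3 - \frac{1}{-3}\right) + 6 \cdot 456 = \left(7 - 3 - - \frac{1}{3}\right) + 2736 = \left(7 - 3 + \frac{1}{3}\right) + 2736 = \frac{13}{3} + 2736 = \frac{8221}{3}$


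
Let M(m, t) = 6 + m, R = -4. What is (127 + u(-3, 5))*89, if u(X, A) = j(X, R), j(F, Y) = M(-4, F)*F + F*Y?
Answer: 11837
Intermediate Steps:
j(F, Y) = 2*F + F*Y (j(F, Y) = (6 - 4)*F + F*Y = 2*F + F*Y)
u(X, A) = -2*X (u(X, A) = X*(2 - 4) = X*(-2) = -2*X)
(127 + u(-3, 5))*89 = (127 - 2*(-3))*89 = (127 + 6)*89 = 133*89 = 11837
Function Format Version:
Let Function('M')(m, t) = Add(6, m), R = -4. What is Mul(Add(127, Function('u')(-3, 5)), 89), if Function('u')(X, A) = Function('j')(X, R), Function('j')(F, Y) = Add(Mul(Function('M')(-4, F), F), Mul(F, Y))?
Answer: 11837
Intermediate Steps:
Function('j')(F, Y) = Add(Mul(2, F), Mul(F, Y)) (Function('j')(F, Y) = Add(Mul(Add(6, -4), F), Mul(F, Y)) = Add(Mul(2, F), Mul(F, Y)))
Function('u')(X, A) = Mul(-2, X) (Function('u')(X, A) = Mul(X, Add(2, -4)) = Mul(X, -2) = Mul(-2, X))
Mul(Add(127, Function('u')(-3, 5)), 89) = Mul(Add(127, Mul(-2, -3)), 89) = Mul(Add(127, 6), 89) = Mul(133, 89) = 11837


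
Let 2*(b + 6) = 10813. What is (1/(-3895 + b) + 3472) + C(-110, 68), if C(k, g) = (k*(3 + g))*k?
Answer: 2597204294/3011 ≈ 8.6257e+5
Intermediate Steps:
b = 10801/2 (b = -6 + (1/2)*10813 = -6 + 10813/2 = 10801/2 ≈ 5400.5)
C(k, g) = k**2*(3 + g)
(1/(-3895 + b) + 3472) + C(-110, 68) = (1/(-3895 + 10801/2) + 3472) + (-110)**2*(3 + 68) = (1/(3011/2) + 3472) + 12100*71 = (2/3011 + 3472) + 859100 = 10454194/3011 + 859100 = 2597204294/3011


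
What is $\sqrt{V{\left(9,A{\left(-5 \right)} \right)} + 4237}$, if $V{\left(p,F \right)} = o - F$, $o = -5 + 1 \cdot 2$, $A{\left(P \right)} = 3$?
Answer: $\sqrt{4231} \approx 65.046$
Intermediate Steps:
$o = -3$ ($o = -5 + 2 = -3$)
$V{\left(p,F \right)} = -3 - F$
$\sqrt{V{\left(9,A{\left(-5 \right)} \right)} + 4237} = \sqrt{\left(-3 - 3\right) + 4237} = \sqrt{-6 + 4237} = \sqrt{4231}$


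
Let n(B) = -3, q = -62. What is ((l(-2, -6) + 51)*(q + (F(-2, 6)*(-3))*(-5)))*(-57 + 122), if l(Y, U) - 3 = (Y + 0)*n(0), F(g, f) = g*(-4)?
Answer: 226200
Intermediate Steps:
F(g, f) = -4*g
l(Y, U) = 3 - 3*Y (l(Y, U) = 3 + (Y + 0)*(-3) = 3 + Y*(-3) = 3 - 3*Y)
((l(-2, -6) + 51)*(q + (F(-2, 6)*(-3))*(-5)))*(-57 + 122) = (((3 - 3*(-2)) + 51)*(-62 + (-4*(-2)*(-3))*(-5)))*(-57 + 122) = (((3 + 6) + 51)*(-62 + (8*(-3))*(-5)))*65 = ((9 + 51)*(-62 - 24*(-5)))*65 = (60*(-62 + 120))*65 = (60*58)*65 = 3480*65 = 226200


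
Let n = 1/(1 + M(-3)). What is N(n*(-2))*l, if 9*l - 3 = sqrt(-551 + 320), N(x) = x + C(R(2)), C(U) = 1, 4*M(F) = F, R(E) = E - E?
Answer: -7/3 - 7*I*sqrt(231)/9 ≈ -2.3333 - 11.821*I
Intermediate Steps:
R(E) = 0
M(F) = F/4
n = 4 (n = 1/(1 + (1/4)*(-3)) = 1/(1 - 3/4) = 1/(1/4) = 4)
N(x) = 1 + x (N(x) = x + 1 = 1 + x)
l = 1/3 + I*sqrt(231)/9 (l = 1/3 + sqrt(-551 + 320)/9 = 1/3 + sqrt(-231)/9 = 1/3 + (I*sqrt(231))/9 = 1/3 + I*sqrt(231)/9 ≈ 0.33333 + 1.6887*I)
N(n*(-2))*l = (1 + 4*(-2))*(1/3 + I*sqrt(231)/9) = (1 - 8)*(1/3 + I*sqrt(231)/9) = -7*(1/3 + I*sqrt(231)/9) = -7/3 - 7*I*sqrt(231)/9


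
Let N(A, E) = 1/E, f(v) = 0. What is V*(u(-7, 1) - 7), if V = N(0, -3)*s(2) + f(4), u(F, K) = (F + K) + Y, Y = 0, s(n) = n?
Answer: 26/3 ≈ 8.6667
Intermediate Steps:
u(F, K) = F + K (u(F, K) = (F + K) + 0 = F + K)
V = -2/3 (V = 2/(-3) + 0 = -1/3*2 + 0 = -2/3 + 0 = -2/3 ≈ -0.66667)
V*(u(-7, 1) - 7) = -2*((-7 + 1) - 7)/3 = -2*(-6 - 7)/3 = -2/3*(-13) = 26/3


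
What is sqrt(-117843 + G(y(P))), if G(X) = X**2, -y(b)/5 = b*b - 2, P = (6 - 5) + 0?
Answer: I*sqrt(117818) ≈ 343.25*I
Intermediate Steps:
P = 1 (P = 1 + 0 = 1)
y(b) = 10 - 5*b**2 (y(b) = -5*(b*b - 2) = -5*(b**2 - 2) = -5*(-2 + b**2) = 10 - 5*b**2)
sqrt(-117843 + G(y(P))) = sqrt(-117843 + (10 - 5*1**2)**2) = sqrt(-117843 + (10 - 5*1)**2) = sqrt(-117843 + (10 - 5)**2) = sqrt(-117843 + 5**2) = sqrt(-117843 + 25) = sqrt(-117818) = I*sqrt(117818)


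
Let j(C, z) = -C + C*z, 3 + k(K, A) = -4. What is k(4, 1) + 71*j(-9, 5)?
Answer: -2563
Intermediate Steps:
k(K, A) = -7 (k(K, A) = -3 - 4 = -7)
k(4, 1) + 71*j(-9, 5) = -7 + 71*(-9*(-1 + 5)) = -7 + 71*(-9*4) = -7 + 71*(-36) = -7 - 2556 = -2563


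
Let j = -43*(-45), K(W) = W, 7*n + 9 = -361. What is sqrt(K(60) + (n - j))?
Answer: I*sqrt(94465)/7 ≈ 43.907*I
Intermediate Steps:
n = -370/7 (n = -9/7 + (1/7)*(-361) = -9/7 - 361/7 = -370/7 ≈ -52.857)
j = 1935
sqrt(K(60) + (n - j)) = sqrt(60 + (-370/7 - 1*1935)) = sqrt(60 + (-370/7 - 1935)) = sqrt(60 - 13915/7) = sqrt(-13495/7) = I*sqrt(94465)/7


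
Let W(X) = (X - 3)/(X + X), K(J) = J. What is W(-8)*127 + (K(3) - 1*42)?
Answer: 773/16 ≈ 48.313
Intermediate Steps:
W(X) = (-3 + X)/(2*X) (W(X) = (-3 + X)/((2*X)) = (-3 + X)*(1/(2*X)) = (-3 + X)/(2*X))
W(-8)*127 + (K(3) - 1*42) = ((½)*(-3 - 8)/(-8))*127 + (3 - 1*42) = ((½)*(-⅛)*(-11))*127 + (3 - 42) = (11/16)*127 - 39 = 1397/16 - 39 = 773/16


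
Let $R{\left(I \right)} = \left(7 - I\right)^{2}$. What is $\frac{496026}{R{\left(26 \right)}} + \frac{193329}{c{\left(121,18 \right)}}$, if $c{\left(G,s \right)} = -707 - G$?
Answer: $\frac{37879751}{33212} \approx 1140.5$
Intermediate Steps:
$\frac{496026}{R{\left(26 \right)}} + \frac{193329}{c{\left(121,18 \right)}} = \frac{496026}{\left(-7 + 26\right)^{2}} + \frac{193329}{-707 - 121} = \frac{496026}{19^{2}} + \frac{193329}{-707 - 121} = \frac{496026}{361} + \frac{193329}{-828} = 496026 \cdot \frac{1}{361} + 193329 \left(- \frac{1}{828}\right) = \frac{496026}{361} - \frac{21481}{92} = \frac{37879751}{33212}$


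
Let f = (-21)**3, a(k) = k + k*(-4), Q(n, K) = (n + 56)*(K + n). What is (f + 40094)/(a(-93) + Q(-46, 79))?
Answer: 30833/609 ≈ 50.629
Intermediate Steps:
Q(n, K) = (56 + n)*(K + n)
a(k) = -3*k (a(k) = k - 4*k = -3*k)
f = -9261
(f + 40094)/(a(-93) + Q(-46, 79)) = (-9261 + 40094)/(-3*(-93) + ((-46)**2 + 56*79 + 56*(-46) + 79*(-46))) = 30833/(279 + (2116 + 4424 - 2576 - 3634)) = 30833/(279 + 330) = 30833/609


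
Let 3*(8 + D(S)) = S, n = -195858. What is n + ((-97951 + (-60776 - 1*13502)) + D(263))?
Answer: -1104022/3 ≈ -3.6801e+5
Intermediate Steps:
D(S) = -8 + S/3
n + ((-97951 + (-60776 - 1*13502)) + D(263)) = -195858 + ((-97951 + (-60776 - 1*13502)) + (-8 + (⅓)*263)) = -195858 + ((-97951 + (-60776 - 13502)) + (-8 + 263/3)) = -195858 + ((-97951 - 74278) + 239/3) = -195858 + (-172229 + 239/3) = -195858 - 516448/3 = -1104022/3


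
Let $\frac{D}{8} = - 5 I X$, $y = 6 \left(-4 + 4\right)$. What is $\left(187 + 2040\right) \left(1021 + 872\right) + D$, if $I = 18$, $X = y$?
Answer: $4215711$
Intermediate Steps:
$y = 0$ ($y = 6 \cdot 0 = 0$)
$X = 0$
$D = 0$ ($D = 8 \left(-5\right) 18 \cdot 0 = 8 \left(\left(-90\right) 0\right) = 8 \cdot 0 = 0$)
$\left(187 + 2040\right) \left(1021 + 872\right) + D = \left(187 + 2040\right) \left(1021 + 872\right) + 0 = 2227 \cdot 1893 + 0 = 4215711 + 0 = 4215711$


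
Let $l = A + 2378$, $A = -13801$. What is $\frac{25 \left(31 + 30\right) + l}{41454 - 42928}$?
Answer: $\frac{4949}{737} \approx 6.7151$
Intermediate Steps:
$l = -11423$ ($l = -13801 + 2378 = -11423$)
$\frac{25 \left(31 + 30\right) + l}{41454 - 42928} = \frac{25 \left(31 + 30\right) - 11423}{41454 - 42928} = \frac{25 \cdot 61 - 11423}{-1474} = \left(1525 - 11423\right) \left(- \frac{1}{1474}\right) = \left(-9898\right) \left(- \frac{1}{1474}\right) = \frac{4949}{737}$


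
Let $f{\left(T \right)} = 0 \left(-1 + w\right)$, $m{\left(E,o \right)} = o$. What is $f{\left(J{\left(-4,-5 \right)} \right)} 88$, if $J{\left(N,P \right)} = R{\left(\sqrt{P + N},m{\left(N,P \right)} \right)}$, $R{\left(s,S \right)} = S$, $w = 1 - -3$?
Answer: $0$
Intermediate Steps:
$w = 4$ ($w = 1 + 3 = 4$)
$J{\left(N,P \right)} = P$
$f{\left(T \right)} = 0$ ($f{\left(T \right)} = 0 \left(-1 + 4\right) = 0 \cdot 3 = 0$)
$f{\left(J{\left(-4,-5 \right)} \right)} 88 = 0 \cdot 88 = 0$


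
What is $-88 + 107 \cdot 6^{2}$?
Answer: $3764$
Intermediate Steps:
$-88 + 107 \cdot 6^{2} = -88 + 107 \cdot 36 = -88 + 3852 = 3764$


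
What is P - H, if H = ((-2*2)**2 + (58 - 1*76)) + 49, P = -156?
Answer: -203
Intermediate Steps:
H = 47 (H = ((-4)**2 + (58 - 76)) + 49 = (16 - 18) + 49 = -2 + 49 = 47)
P - H = -156 - 1*47 = -156 - 47 = -203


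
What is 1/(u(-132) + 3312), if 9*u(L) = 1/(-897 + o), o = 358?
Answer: 4851/16066511 ≈ 0.00030193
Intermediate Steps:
u(L) = -1/4851 (u(L) = 1/(9*(-897 + 358)) = (⅑)/(-539) = (⅑)*(-1/539) = -1/4851)
1/(u(-132) + 3312) = 1/(-1/4851 + 3312) = 1/(16066511/4851) = 4851/16066511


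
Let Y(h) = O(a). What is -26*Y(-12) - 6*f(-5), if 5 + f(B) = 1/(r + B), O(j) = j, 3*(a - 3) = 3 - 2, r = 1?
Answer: -331/6 ≈ -55.167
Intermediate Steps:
a = 10/3 (a = 3 + (3 - 2)/3 = 3 + (⅓)*1 = 3 + ⅓ = 10/3 ≈ 3.3333)
Y(h) = 10/3
f(B) = -5 + 1/(1 + B)
-26*Y(-12) - 6*f(-5) = -26*10/3 - 6*(-4 - 5*(-5))/(1 - 5) = -260/3 - 6*(-4 + 25)/(-4) = -260/3 - (-3)*21/2 = -260/3 - 6*(-21/4) = -260/3 + 63/2 = -331/6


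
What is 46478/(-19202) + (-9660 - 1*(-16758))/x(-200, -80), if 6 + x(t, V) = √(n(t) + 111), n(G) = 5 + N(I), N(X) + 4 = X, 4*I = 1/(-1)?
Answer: 542836045/969701 + 4732*√447/101 ≈ 1550.3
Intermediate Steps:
I = -¼ (I = (¼)/(-1) = (¼)*(-1) = -¼ ≈ -0.25000)
N(X) = -4 + X
n(G) = ¾ (n(G) = 5 + (-4 - ¼) = 5 - 17/4 = ¾)
x(t, V) = -6 + √447/2 (x(t, V) = -6 + √(¾ + 111) = -6 + √(447/4) = -6 + √447/2)
46478/(-19202) + (-9660 - 1*(-16758))/x(-200, -80) = 46478/(-19202) + (-9660 - 1*(-16758))/(-6 + √447/2) = 46478*(-1/19202) + (-9660 + 16758)/(-6 + √447/2) = -23239/9601 + 7098/(-6 + √447/2)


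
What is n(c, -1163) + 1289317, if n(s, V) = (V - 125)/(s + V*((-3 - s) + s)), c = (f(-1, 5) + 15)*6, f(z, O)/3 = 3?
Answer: 669155339/519 ≈ 1.2893e+6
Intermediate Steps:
f(z, O) = 9 (f(z, O) = 3*3 = 9)
c = 144 (c = (9 + 15)*6 = 24*6 = 144)
n(s, V) = (-125 + V)/(s - 3*V) (n(s, V) = (-125 + V)/(s + V*(-3)) = (-125 + V)/(s - 3*V))
n(c, -1163) + 1289317 = (125 - 1*(-1163))/(-1*144 + 3*(-1163)) + 1289317 = (125 + 1163)/(-144 - 3489) + 1289317 = 1288/(-3633) + 1289317 = -1/3633*1288 + 1289317 = -184/519 + 1289317 = 669155339/519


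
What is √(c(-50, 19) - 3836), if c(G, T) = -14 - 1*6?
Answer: 4*I*√241 ≈ 62.097*I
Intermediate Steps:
c(G, T) = -20 (c(G, T) = -14 - 6 = -20)
√(c(-50, 19) - 3836) = √(-20 - 3836) = √(-3856) = 4*I*√241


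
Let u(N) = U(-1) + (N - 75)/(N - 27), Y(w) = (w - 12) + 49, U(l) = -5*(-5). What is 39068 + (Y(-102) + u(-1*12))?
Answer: 507393/13 ≈ 39030.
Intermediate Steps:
U(l) = 25
Y(w) = 37 + w (Y(w) = (-12 + w) + 49 = 37 + w)
u(N) = 25 + (-75 + N)/(-27 + N) (u(N) = 25 + (N - 75)/(N - 27) = 25 + (-75 + N)/(-27 + N))
39068 + (Y(-102) + u(-1*12)) = 39068 + ((37 - 102) + 2*(-375 + 13*(-1*12))/(-27 - 1*12)) = 39068 + (-65 + 2*(-375 + 13*(-12))/(-27 - 12)) = 39068 + (-65 + 2*(-375 - 156)/(-39)) = 39068 + (-65 + 2*(-1/39)*(-531)) = 39068 + (-65 + 354/13) = 39068 - 491/13 = 507393/13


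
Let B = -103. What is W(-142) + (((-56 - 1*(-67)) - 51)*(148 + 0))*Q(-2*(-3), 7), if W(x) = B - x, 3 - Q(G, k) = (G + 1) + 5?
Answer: 53319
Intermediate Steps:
Q(G, k) = -3 - G (Q(G, k) = 3 - ((G + 1) + 5) = 3 - ((1 + G) + 5) = 3 - (6 + G) = 3 + (-6 - G) = -3 - G)
W(x) = -103 - x
W(-142) + (((-56 - 1*(-67)) - 51)*(148 + 0))*Q(-2*(-3), 7) = (-103 - 1*(-142)) + (((-56 - 1*(-67)) - 51)*(148 + 0))*(-3 - (-2)*(-3)) = (-103 + 142) + (((-56 + 67) - 51)*148)*(-3 - 1*6) = 39 + ((11 - 51)*148)*(-3 - 6) = 39 - 40*148*(-9) = 39 - 5920*(-9) = 39 + 53280 = 53319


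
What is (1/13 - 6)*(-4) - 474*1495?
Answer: -9211882/13 ≈ -7.0861e+5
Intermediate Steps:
(1/13 - 6)*(-4) - 474*1495 = (1/13 - 6)*(-4) - 708630 = -77/13*(-4) - 708630 = 308/13 - 708630 = -9211882/13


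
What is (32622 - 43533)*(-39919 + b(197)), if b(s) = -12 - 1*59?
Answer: 436330890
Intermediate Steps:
b(s) = -71 (b(s) = -12 - 59 = -71)
(32622 - 43533)*(-39919 + b(197)) = (32622 - 43533)*(-39919 - 71) = -10911*(-39990) = 436330890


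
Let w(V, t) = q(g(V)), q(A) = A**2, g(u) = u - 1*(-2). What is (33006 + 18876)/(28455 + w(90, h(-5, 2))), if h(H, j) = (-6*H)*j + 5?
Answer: 51882/36919 ≈ 1.4053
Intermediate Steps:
g(u) = 2 + u (g(u) = u + 2 = 2 + u)
h(H, j) = 5 - 6*H*j (h(H, j) = -6*H*j + 5 = 5 - 6*H*j)
w(V, t) = (2 + V)**2
(33006 + 18876)/(28455 + w(90, h(-5, 2))) = (33006 + 18876)/(28455 + (2 + 90)**2) = 51882/(28455 + 92**2) = 51882/(28455 + 8464) = 51882/36919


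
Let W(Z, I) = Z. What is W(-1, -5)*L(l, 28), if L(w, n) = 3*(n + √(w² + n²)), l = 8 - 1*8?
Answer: -168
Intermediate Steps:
l = 0 (l = 8 - 8 = 0)
L(w, n) = 3*n + 3*√(n² + w²) (L(w, n) = 3*(n + √(n² + w²)) = 3*n + 3*√(n² + w²))
W(-1, -5)*L(l, 28) = -(3*28 + 3*√(28² + 0²)) = -(84 + 3*√(784 + 0)) = -(84 + 3*√784) = -(84 + 3*28) = -(84 + 84) = -1*168 = -168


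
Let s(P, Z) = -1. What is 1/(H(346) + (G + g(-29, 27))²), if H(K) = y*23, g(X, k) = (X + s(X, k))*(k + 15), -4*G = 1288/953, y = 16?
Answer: 908209/1442980235316 ≈ 6.2940e-7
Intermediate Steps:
G = -322/953 ≈ -0.33788
g(X, k) = (-1 + X)*(15 + k) (g(X, k) = (X - 1)*(k + 15) = (-1 + X)*(15 + k))
H(K) = 368 (H(K) = 16*23 = 368)
1/(H(346) + (G + g(-29, 27))²) = 1/(368 + (-322/953 + (-15 - 1*27 + 15*(-29) - 29*27))²) = 1/(368 + (-322/953 + (-15 - 27 - 435 - 783))²) = 1/(368 + (-322/953 - 1260)²) = 1/(368 + (-1201102/953)²) = 1/(368 + 1442646014404/908209) = 1/(1442980235316/908209) = 908209/1442980235316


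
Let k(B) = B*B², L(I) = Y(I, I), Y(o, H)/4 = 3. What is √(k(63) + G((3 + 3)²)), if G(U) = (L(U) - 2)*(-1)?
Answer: √250037 ≈ 500.04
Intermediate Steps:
Y(o, H) = 12 (Y(o, H) = 4*3 = 12)
L(I) = 12
k(B) = B³
G(U) = -10 (G(U) = (12 - 2)*(-1) = 10*(-1) = -10)
√(k(63) + G((3 + 3)²)) = √(63³ - 10) = √(250047 - 10) = √250037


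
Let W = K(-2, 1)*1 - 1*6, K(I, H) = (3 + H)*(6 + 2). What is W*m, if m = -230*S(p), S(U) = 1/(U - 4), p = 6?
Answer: -2990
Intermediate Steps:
S(U) = 1/(-4 + U)
K(I, H) = 24 + 8*H (K(I, H) = (3 + H)*8 = 24 + 8*H)
W = 26 (W = (24 + 8*1)*1 - 1*6 = (24 + 8)*1 - 6 = 32*1 - 6 = 32 - 6 = 26)
m = -115 (m = -230/(-4 + 6) = -230/2 = -230*1/2 = -115)
W*m = 26*(-115) = -2990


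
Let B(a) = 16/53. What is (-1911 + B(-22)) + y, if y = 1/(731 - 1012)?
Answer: -28456080/14893 ≈ -1910.7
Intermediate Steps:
B(a) = 16/53 (B(a) = 16*(1/53) = 16/53)
y = -1/281 (y = 1/(-281) = -1/281 ≈ -0.0035587)
(-1911 + B(-22)) + y = (-1911 + 16/53) - 1/281 = -101267/53 - 1/281 = -28456080/14893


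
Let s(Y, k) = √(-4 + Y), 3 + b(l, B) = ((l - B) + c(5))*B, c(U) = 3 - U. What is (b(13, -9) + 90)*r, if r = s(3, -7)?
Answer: -93*I ≈ -93.0*I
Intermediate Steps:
b(l, B) = -3 + B*(-2 + l - B) (b(l, B) = -3 + ((l - B) + (3 - 1*5))*B = -3 + ((l - B) + (3 - 5))*B = -3 + ((l - B) - 2)*B = -3 + (-2 + l - B)*B = -3 + B*(-2 + l - B))
r = I (r = √(-4 + 3) = √(-1) = I ≈ 1.0*I)
(b(13, -9) + 90)*r = ((-3 - 1*(-9)² - 2*(-9) - 9*13) + 90)*I = ((-3 - 1*81 + 18 - 117) + 90)*I = ((-3 - 81 + 18 - 117) + 90)*I = (-183 + 90)*I = -93*I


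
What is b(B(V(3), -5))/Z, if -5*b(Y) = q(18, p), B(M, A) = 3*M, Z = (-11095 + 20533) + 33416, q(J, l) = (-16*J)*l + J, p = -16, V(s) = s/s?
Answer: -2313/107135 ≈ -0.021590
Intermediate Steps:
V(s) = 1
q(J, l) = J - 16*J*l (q(J, l) = -16*J*l + J = J - 16*J*l)
Z = 42854 (Z = 9438 + 33416 = 42854)
b(Y) = -4626/5 (b(Y) = -18*(1 - 16*(-16))/5 = -18*(1 + 256)/5 = -18*257/5 = -⅕*4626 = -4626/5)
b(B(V(3), -5))/Z = -4626/5/42854 = -4626/5*1/42854 = -2313/107135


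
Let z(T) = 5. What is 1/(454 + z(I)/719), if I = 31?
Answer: 719/326431 ≈ 0.0022026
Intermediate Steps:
1/(454 + z(I)/719) = 1/(454 + 5/719) = 1/(326431/719) = 719/326431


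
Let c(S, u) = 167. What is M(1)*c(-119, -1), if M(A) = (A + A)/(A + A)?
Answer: 167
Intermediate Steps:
M(A) = 1 (M(A) = (2*A)/((2*A)) = (2*A)*(1/(2*A)) = 1)
M(1)*c(-119, -1) = 1*167 = 167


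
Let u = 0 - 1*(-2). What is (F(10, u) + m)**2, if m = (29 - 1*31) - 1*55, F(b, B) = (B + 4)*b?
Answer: 9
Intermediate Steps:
u = 2 (u = 0 + 2 = 2)
F(b, B) = b*(4 + B) (F(b, B) = (4 + B)*b = b*(4 + B))
m = -57 (m = (29 - 31) - 55 = -2 - 55 = -57)
(F(10, u) + m)**2 = (10*(4 + 2) - 57)**2 = (10*6 - 57)**2 = (60 - 57)**2 = 3**2 = 9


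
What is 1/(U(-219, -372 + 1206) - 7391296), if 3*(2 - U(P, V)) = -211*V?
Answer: -1/7332636 ≈ -1.3638e-7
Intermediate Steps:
U(P, V) = 2 + 211*V/3 (U(P, V) = 2 - (-211)*V/3 = 2 + 211*V/3)
1/(U(-219, -372 + 1206) - 7391296) = 1/((2 + 211*(-372 + 1206)/3) - 7391296) = 1/((2 + (211/3)*834) - 7391296) = 1/((2 + 58658) - 7391296) = 1/(58660 - 7391296) = 1/(-7332636) = -1/7332636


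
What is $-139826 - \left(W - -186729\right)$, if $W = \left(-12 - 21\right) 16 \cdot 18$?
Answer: $-317051$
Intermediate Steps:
$W = -9504$ ($W = \left(-12 - 21\right) 16 \cdot 18 = \left(-33\right) 16 \cdot 18 = \left(-528\right) 18 = -9504$)
$-139826 - \left(W - -186729\right) = -139826 - \left(-9504 - -186729\right) = -139826 - \left(-9504 + 186729\right) = -139826 - 177225 = -317051$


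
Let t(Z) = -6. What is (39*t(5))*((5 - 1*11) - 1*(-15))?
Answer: -2106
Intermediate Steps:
(39*t(5))*((5 - 1*11) - 1*(-15)) = (39*(-6))*((5 - 1*11) - 1*(-15)) = -234*((5 - 11) + 15) = -234*(-6 + 15) = -234*9 = -2106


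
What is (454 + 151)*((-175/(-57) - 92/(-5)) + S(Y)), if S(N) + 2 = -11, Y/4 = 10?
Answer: 292094/57 ≈ 5124.5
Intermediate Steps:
Y = 40 (Y = 4*10 = 40)
S(N) = -13 (S(N) = -2 - 11 = -13)
(454 + 151)*((-175/(-57) - 92/(-5)) + S(Y)) = (454 + 151)*((-175/(-57) - 92/(-5)) - 13) = 605*((-175*(-1/57) - 92*(-⅕)) - 13) = 605*((175/57 + 92/5) - 13) = 605*(6119/285 - 13) = 605*(2414/285) = 292094/57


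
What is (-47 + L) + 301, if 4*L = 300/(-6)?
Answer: 483/2 ≈ 241.50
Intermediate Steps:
L = -25/2 (L = (300/(-6))/4 = (300*(-⅙))/4 = (¼)*(-50) = -25/2 ≈ -12.500)
(-47 + L) + 301 = (-47 - 25/2) + 301 = -119/2 + 301 = 483/2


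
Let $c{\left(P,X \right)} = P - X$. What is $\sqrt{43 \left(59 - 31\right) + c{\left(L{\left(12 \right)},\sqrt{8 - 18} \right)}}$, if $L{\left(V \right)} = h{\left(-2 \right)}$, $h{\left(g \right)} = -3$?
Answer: $\sqrt{1201 - i \sqrt{10}} \approx 34.655 - 0.0456 i$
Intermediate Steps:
$L{\left(V \right)} = -3$
$\sqrt{43 \left(59 - 31\right) + c{\left(L{\left(12 \right)},\sqrt{8 - 18} \right)}} = \sqrt{43 \left(59 - 31\right) - \left(3 + \sqrt{8 - 18}\right)} = \sqrt{43 \cdot 28 - \left(3 + \sqrt{-10}\right)} = \sqrt{1204 - \left(3 + i \sqrt{10}\right)} = \sqrt{1201 - i \sqrt{10}}$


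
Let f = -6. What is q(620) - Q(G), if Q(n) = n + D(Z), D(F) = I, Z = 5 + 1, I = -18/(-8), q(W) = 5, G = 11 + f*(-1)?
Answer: -57/4 ≈ -14.250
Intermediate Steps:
G = 17 (G = 11 - 6*(-1) = 11 + 6 = 17)
I = 9/4 (I = -18*(-⅛) = 9/4 ≈ 2.2500)
Z = 6
D(F) = 9/4
Q(n) = 9/4 + n (Q(n) = n + 9/4 = 9/4 + n)
q(620) - Q(G) = 5 - (9/4 + 17) = 5 - 1*77/4 = 5 - 77/4 = -57/4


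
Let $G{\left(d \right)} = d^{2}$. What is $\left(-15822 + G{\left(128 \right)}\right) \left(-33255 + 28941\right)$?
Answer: $-2424468$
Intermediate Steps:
$\left(-15822 + G{\left(128 \right)}\right) \left(-33255 + 28941\right) = \left(-15822 + 128^{2}\right) \left(-33255 + 28941\right) = \left(-15822 + 16384\right) \left(-4314\right) = 562 \left(-4314\right) = -2424468$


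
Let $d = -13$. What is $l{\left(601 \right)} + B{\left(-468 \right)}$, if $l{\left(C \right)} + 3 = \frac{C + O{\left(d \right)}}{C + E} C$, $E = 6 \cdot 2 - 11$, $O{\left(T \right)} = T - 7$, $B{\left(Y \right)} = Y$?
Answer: $\frac{9377}{86} \approx 109.03$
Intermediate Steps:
$O{\left(T \right)} = -7 + T$
$E = 1$ ($E = 12 - 11 = 1$)
$l{\left(C \right)} = -3 + \frac{C \left(-20 + C\right)}{1 + C}$ ($l{\left(C \right)} = -3 + \frac{C - 20}{C + 1} C = -3 + \frac{C - 20}{1 + C} C = -3 + \frac{-20 + C}{1 + C} C = -3 + \frac{C \left(-20 + C\right)}{1 + C}$)
$l{\left(601 \right)} + B{\left(-468 \right)} = \frac{-3 + 601^{2} - 13823}{1 + 601} - 468 = \frac{-3 + 361201 - 13823}{602} - 468 = \frac{1}{602} \cdot 347375 - 468 = \frac{49625}{86} - 468 = \frac{9377}{86}$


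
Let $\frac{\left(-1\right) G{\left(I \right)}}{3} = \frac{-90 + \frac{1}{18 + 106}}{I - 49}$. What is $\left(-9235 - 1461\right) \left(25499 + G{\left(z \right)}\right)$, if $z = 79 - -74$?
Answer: $- \frac{439697292797}{1612} \approx -2.7276 \cdot 10^{8}$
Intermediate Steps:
$z = 153$ ($z = 79 + 74 = 153$)
$G{\left(I \right)} = \frac{33477}{124 \left(-49 + I\right)}$ ($G{\left(I \right)} = - 3 \frac{-90 + \frac{1}{18 + 106}}{I - 49} = - 3 \frac{-90 + \frac{1}{124}}{-49 + I} = - 3 \left(- \frac{11159}{124 \left(-49 + I\right)}\right) = \frac{33477}{124 \left(-49 + I\right)}$)
$\left(-9235 - 1461\right) \left(25499 + G{\left(z \right)}\right) = \left(-9235 - 1461\right) \left(25499 + \frac{33477}{124 \left(-49 + 153\right)}\right) = \left(-9235 - 1461\right) \left(25499 + \frac{33477}{124 \cdot 104}\right) = \left(-9235 - 1461\right) \left(25499 + \frac{33477}{124} \cdot \frac{1}{104}\right) = - 10696 \left(25499 + \frac{33477}{12896}\right) = \left(-10696\right) \frac{328868581}{12896} = - \frac{439697292797}{1612}$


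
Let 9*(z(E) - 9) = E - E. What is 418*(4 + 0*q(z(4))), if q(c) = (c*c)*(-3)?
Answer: 1672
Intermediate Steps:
z(E) = 9 (z(E) = 9 + (E - E)/9 = 9 + (⅑)*0 = 9 + 0 = 9)
q(c) = -3*c² (q(c) = c²*(-3) = -3*c²)
418*(4 + 0*q(z(4))) = 418*(4 + 0*(-3*9²)) = 418*(4 + 0*(-3*81)) = 418*(4 + 0*(-243)) = 418*(4 + 0) = 418*4 = 1672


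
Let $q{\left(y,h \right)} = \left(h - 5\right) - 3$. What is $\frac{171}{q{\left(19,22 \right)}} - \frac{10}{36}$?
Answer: $\frac{752}{63} \approx 11.937$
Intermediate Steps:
$q{\left(y,h \right)} = -8 + h$ ($q{\left(y,h \right)} = \left(-5 + h\right) - 3 = -8 + h$)
$\frac{171}{q{\left(19,22 \right)}} - \frac{10}{36} = \frac{171}{-8 + 22} - \frac{10}{36} = \frac{171}{14} - \frac{5}{18} = \frac{752}{63}$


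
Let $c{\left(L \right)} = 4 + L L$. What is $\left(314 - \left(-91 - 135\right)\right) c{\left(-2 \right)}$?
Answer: $4320$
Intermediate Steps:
$c{\left(L \right)} = 4 + L^{2}$
$\left(314 - \left(-91 - 135\right)\right) c{\left(-2 \right)} = \left(314 - \left(-91 - 135\right)\right) \left(4 + \left(-2\right)^{2}\right) = \left(314 + \left(91 - -135\right)\right) \left(4 + 4\right) = \left(314 + \left(91 + 135\right)\right) 8 = \left(314 + 226\right) 8 = 540 \cdot 8 = 4320$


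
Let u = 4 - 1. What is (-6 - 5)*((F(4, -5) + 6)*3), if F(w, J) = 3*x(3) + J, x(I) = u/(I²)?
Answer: -66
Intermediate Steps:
u = 3
x(I) = 3/I² (x(I) = 3/(I²) = 3/I²)
F(w, J) = 1 + J (F(w, J) = 3*(3/3²) + J = 3*(3*(⅑)) + J = 3*(⅓) + J = 1 + J)
(-6 - 5)*((F(4, -5) + 6)*3) = (-6 - 5)*(((1 - 5) + 6)*3) = -11*(-4 + 6)*3 = -22*3 = -11*6 = -66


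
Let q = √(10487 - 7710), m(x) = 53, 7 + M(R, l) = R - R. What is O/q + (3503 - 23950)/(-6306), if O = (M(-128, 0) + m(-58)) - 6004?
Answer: 20447/6306 - 5958*√2777/2777 ≈ -109.82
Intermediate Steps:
M(R, l) = -7 (M(R, l) = -7 + (R - R) = -7 + 0 = -7)
q = √2777 ≈ 52.697
O = -5958 (O = (-7 + 53) - 6004 = 46 - 6004 = -5958)
O/q + (3503 - 23950)/(-6306) = -5958*√2777/2777 + (3503 - 23950)/(-6306) = -5958*√2777/2777 - 20447*(-1/6306) = -5958*√2777/2777 + 20447/6306 = 20447/6306 - 5958*√2777/2777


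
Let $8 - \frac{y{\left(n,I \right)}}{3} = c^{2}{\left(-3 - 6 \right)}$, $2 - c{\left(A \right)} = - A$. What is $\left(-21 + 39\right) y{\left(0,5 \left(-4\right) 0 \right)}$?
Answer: $-2214$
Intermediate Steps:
$c{\left(A \right)} = 2 + A$ ($c{\left(A \right)} = 2 - - A = 2 + A$)
$y{\left(n,I \right)} = -123$ ($y{\left(n,I \right)} = 24 - 3 \left(2 - 9\right)^{2} = 24 - 3 \left(-7\right)^{2} = 24 - 147 = -123$)
$\left(-21 + 39\right) y{\left(0,5 \left(-4\right) 0 \right)} = \left(-21 + 39\right) \left(-123\right) = 18 \left(-123\right) = -2214$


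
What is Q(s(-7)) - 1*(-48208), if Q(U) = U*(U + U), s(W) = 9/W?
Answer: 2362354/49 ≈ 48211.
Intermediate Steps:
Q(U) = 2*U**2 (Q(U) = U*(2*U) = 2*U**2)
Q(s(-7)) - 1*(-48208) = 2*(9/(-7))**2 - 1*(-48208) = 2*(9*(-1/7))**2 + 48208 = 2*(-9/7)**2 + 48208 = 2*(81/49) + 48208 = 162/49 + 48208 = 2362354/49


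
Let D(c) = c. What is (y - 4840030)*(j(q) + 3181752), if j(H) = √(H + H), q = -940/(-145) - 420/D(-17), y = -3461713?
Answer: -26414087393736 - 35497108*√986/17 ≈ -2.6414e+13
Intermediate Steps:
q = 15376/493 (q = -940/(-145) - 420/(-17) = -940*(-1/145) - 420*(-1/17) = 188/29 + 420/17 = 15376/493 ≈ 31.189)
j(H) = √2*√H (j(H) = √(2*H) = √2*√H)
(y - 4840030)*(j(q) + 3181752) = (-3461713 - 4840030)*(√2*√(15376/493) + 3181752) = -8301743*(√2*(124*√493/493) + 3181752) = -8301743*(124*√986/493 + 3181752) = -8301743*(3181752 + 124*√986/493) = -26414087393736 - 35497108*√986/17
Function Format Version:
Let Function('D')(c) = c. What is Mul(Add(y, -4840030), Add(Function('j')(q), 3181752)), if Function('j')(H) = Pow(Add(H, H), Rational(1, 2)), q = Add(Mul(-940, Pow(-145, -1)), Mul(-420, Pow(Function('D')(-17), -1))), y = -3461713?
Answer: Add(-26414087393736, Mul(Rational(-35497108, 17), Pow(986, Rational(1, 2)))) ≈ -2.6414e+13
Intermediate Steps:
q = Rational(15376, 493) (q = Add(Mul(-940, Pow(-145, -1)), Mul(-420, Pow(-17, -1))) = Add(Mul(-940, Rational(-1, 145)), Mul(-420, Rational(-1, 17))) = Add(Rational(188, 29), Rational(420, 17)) = Rational(15376, 493) ≈ 31.189)
Function('j')(H) = Mul(Pow(2, Rational(1, 2)), Pow(H, Rational(1, 2))) (Function('j')(H) = Pow(Mul(2, H), Rational(1, 2)) = Mul(Pow(2, Rational(1, 2)), Pow(H, Rational(1, 2))))
Mul(Add(y, -4840030), Add(Function('j')(q), 3181752)) = Mul(Add(-3461713, -4840030), Add(Mul(Pow(2, Rational(1, 2)), Pow(Rational(15376, 493), Rational(1, 2))), 3181752)) = Mul(-8301743, Add(Mul(Pow(2, Rational(1, 2)), Mul(Rational(124, 493), Pow(493, Rational(1, 2)))), 3181752)) = Mul(-8301743, Add(Mul(Rational(124, 493), Pow(986, Rational(1, 2))), 3181752)) = Mul(-8301743, Add(3181752, Mul(Rational(124, 493), Pow(986, Rational(1, 2))))) = Add(-26414087393736, Mul(Rational(-35497108, 17), Pow(986, Rational(1, 2))))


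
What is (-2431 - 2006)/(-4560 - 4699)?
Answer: 4437/9259 ≈ 0.47921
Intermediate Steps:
(-2431 - 2006)/(-4560 - 4699) = -4437/(-9259) = -4437*(-1/9259) = 4437/9259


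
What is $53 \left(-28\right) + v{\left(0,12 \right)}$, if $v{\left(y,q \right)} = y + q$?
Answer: $-1472$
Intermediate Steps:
$v{\left(y,q \right)} = q + y$
$53 \left(-28\right) + v{\left(0,12 \right)} = 53 \left(-28\right) + \left(12 + 0\right) = -1484 + 12 = -1472$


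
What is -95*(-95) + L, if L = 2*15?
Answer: 9055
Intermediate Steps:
L = 30
-95*(-95) + L = -95*(-95) + 30 = 9025 + 30 = 9055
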